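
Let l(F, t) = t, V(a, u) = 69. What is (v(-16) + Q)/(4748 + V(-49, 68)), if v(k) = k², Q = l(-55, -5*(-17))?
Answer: 341/4817 ≈ 0.070791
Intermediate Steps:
Q = 85 (Q = -5*(-17) = 85)
(v(-16) + Q)/(4748 + V(-49, 68)) = ((-16)² + 85)/(4748 + 69) = (256 + 85)/4817 = 341*(1/4817) = 341/4817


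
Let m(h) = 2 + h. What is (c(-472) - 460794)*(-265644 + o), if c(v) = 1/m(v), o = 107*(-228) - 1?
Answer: 62815101990421/470 ≈ 1.3365e+11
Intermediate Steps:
o = -24397 (o = -24396 - 1 = -24397)
c(v) = 1/(2 + v)
(c(-472) - 460794)*(-265644 + o) = (1/(2 - 472) - 460794)*(-265644 - 24397) = (1/(-470) - 460794)*(-290041) = (-1/470 - 460794)*(-290041) = -216573181/470*(-290041) = 62815101990421/470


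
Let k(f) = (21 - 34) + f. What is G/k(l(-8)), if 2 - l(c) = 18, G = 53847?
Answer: -53847/29 ≈ -1856.8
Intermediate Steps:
l(c) = -16 (l(c) = 2 - 1*18 = 2 - 18 = -16)
k(f) = -13 + f
G/k(l(-8)) = 53847/(-13 - 16) = 53847/(-29) = 53847*(-1/29) = -53847/29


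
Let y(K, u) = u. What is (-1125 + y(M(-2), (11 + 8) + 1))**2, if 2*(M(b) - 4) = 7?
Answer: 1221025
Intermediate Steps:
M(b) = 15/2 (M(b) = 4 + (1/2)*7 = 4 + 7/2 = 15/2)
(-1125 + y(M(-2), (11 + 8) + 1))**2 = (-1125 + ((11 + 8) + 1))**2 = (-1125 + (19 + 1))**2 = (-1125 + 20)**2 = (-1105)**2 = 1221025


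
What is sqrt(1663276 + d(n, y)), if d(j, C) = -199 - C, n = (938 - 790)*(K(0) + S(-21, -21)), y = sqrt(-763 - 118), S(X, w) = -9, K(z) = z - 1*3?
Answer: sqrt(1663077 - I*sqrt(881)) ≈ 1289.6 - 0.01*I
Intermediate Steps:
K(z) = -3 + z (K(z) = z - 3 = -3 + z)
y = I*sqrt(881) (y = sqrt(-881) = I*sqrt(881) ≈ 29.682*I)
n = -1776 (n = (938 - 790)*((-3 + 0) - 9) = 148*(-3 - 9) = 148*(-12) = -1776)
sqrt(1663276 + d(n, y)) = sqrt(1663276 + (-199 - I*sqrt(881))) = sqrt(1663077 - I*sqrt(881))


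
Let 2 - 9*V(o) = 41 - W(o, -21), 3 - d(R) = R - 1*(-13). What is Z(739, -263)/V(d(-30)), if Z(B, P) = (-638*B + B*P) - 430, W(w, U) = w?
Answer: 5996421/19 ≈ 3.1560e+5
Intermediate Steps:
d(R) = -10 - R (d(R) = 3 - (R - 1*(-13)) = 3 - (R + 13) = 3 - (13 + R) = 3 + (-13 - R) = -10 - R)
Z(B, P) = -430 - 638*B + B*P
V(o) = -13/3 + o/9 (V(o) = 2/9 - (41 - o)/9 = 2/9 + (-41/9 + o/9) = -13/3 + o/9)
Z(739, -263)/V(d(-30)) = (-430 - 638*739 + 739*(-263))/(-13/3 + (-10 - 1*(-30))/9) = (-430 - 471482 - 194357)/(-13/3 + (-10 + 30)/9) = -666269/(-13/3 + (1/9)*20) = -666269/(-13/3 + 20/9) = -666269/(-19/9) = -666269*(-9/19) = 5996421/19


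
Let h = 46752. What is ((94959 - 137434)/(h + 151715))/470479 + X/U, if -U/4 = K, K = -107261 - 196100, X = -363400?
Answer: -8483091269967525/28326198589584173 ≈ -0.29948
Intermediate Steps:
K = -303361
U = 1213444 (U = -4*(-303361) = 1213444)
((94959 - 137434)/(h + 151715))/470479 + X/U = ((94959 - 137434)/(46752 + 151715))/470479 - 363400/1213444 = -42475/198467*(1/470479) - 363400*1/1213444 = -42475*1/198467*(1/470479) - 90850/303361 = -42475/198467*1/470479 - 90850/303361 = -42475/93374555693 - 90850/303361 = -8483091269967525/28326198589584173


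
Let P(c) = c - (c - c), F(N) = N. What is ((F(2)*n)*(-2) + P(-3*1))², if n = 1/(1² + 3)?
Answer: 16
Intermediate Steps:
n = ¼ (n = 1/(1 + 3) = 1/4 = ¼ ≈ 0.25000)
P(c) = c (P(c) = c - 1*0 = c + 0 = c)
((F(2)*n)*(-2) + P(-3*1))² = ((2*(¼))*(-2) - 3*1)² = ((½)*(-2) - 3)² = (-1 - 3)² = (-4)² = 16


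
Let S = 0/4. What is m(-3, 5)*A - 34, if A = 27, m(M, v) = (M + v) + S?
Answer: 20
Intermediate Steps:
S = 0 (S = 0*(1/4) = 0)
m(M, v) = M + v (m(M, v) = (M + v) + 0 = M + v)
m(-3, 5)*A - 34 = (-3 + 5)*27 - 34 = 2*27 - 34 = 54 - 34 = 20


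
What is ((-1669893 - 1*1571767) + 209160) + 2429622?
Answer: -602878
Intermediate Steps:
((-1669893 - 1*1571767) + 209160) + 2429622 = ((-1669893 - 1571767) + 209160) + 2429622 = (-3241660 + 209160) + 2429622 = -3032500 + 2429622 = -602878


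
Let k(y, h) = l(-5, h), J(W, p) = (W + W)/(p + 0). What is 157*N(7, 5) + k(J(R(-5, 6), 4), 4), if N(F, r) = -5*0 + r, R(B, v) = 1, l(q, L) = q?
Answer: 780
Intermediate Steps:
J(W, p) = 2*W/p (J(W, p) = (2*W)/p = 2*W/p)
k(y, h) = -5
N(F, r) = r (N(F, r) = 0 + r = r)
157*N(7, 5) + k(J(R(-5, 6), 4), 4) = 157*5 - 5 = 785 - 5 = 780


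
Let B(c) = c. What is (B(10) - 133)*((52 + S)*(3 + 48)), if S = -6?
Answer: -288558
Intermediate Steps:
(B(10) - 133)*((52 + S)*(3 + 48)) = (10 - 133)*((52 - 6)*(3 + 48)) = -5658*51 = -123*2346 = -288558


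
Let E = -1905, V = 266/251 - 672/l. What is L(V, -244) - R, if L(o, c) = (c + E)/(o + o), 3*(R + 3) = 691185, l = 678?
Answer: -136805393/556 ≈ -2.4605e+5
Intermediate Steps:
R = 230392 (R = -3 + (⅓)*691185 = -3 + 230395 = 230392)
V = 1946/28363 (V = 266/251 - 672/678 = 266*(1/251) - 672*1/678 = 266/251 - 112/113 = 1946/28363 ≈ 0.068611)
L(o, c) = (-1905 + c)/(2*o) (L(o, c) = (c - 1905)/(o + o) = (-1905 + c)/((2*o)) = (-1905 + c)*(1/(2*o)) = (-1905 + c)/(2*o))
L(V, -244) - R = (-1905 - 244)/(2*(1946/28363)) - 1*230392 = (½)*(28363/1946)*(-2149) - 230392 = -8707441/556 - 230392 = -136805393/556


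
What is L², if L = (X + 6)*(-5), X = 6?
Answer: 3600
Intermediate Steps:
L = -60 (L = (6 + 6)*(-5) = 12*(-5) = -60)
L² = (-60)² = 3600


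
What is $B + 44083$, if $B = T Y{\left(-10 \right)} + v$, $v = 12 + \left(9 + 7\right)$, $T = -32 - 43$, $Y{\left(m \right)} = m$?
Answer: $44861$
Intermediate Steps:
$T = -75$ ($T = -32 - 43 = -75$)
$v = 28$ ($v = 12 + 16 = 28$)
$B = 778$ ($B = \left(-75\right) \left(-10\right) + 28 = 750 + 28 = 778$)
$B + 44083 = 778 + 44083 = 44861$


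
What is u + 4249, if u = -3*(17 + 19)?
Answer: 4141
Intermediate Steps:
u = -108 (u = -3*36 = -108)
u + 4249 = -108 + 4249 = 4141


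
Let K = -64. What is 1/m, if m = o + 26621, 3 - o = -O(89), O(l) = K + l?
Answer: 1/26649 ≈ 3.7525e-5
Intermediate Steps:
O(l) = -64 + l
o = 28 (o = 3 - (-1)*(-64 + 89) = 3 - (-1)*25 = 3 - 1*(-25) = 3 + 25 = 28)
m = 26649 (m = 28 + 26621 = 26649)
1/m = 1/26649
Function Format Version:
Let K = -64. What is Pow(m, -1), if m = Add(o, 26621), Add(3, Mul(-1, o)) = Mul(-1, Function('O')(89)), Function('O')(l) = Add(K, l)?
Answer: Rational(1, 26649) ≈ 3.7525e-5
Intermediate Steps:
Function('O')(l) = Add(-64, l)
o = 28 (o = Add(3, Mul(-1, Mul(-1, Add(-64, 89)))) = Add(3, Mul(-1, Mul(-1, 25))) = Add(3, Mul(-1, -25)) = Add(3, 25) = 28)
m = 26649 (m = Add(28, 26621) = 26649)
Pow(m, -1) = Pow(26649, -1) = Rational(1, 26649)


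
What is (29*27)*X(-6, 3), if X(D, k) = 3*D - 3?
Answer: -16443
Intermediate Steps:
X(D, k) = -3 + 3*D
(29*27)*X(-6, 3) = (29*27)*(-3 + 3*(-6)) = 783*(-3 - 18) = 783*(-21) = -16443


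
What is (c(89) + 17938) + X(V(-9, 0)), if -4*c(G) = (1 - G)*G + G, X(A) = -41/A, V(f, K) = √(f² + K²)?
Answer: 715291/36 ≈ 19869.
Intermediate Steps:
V(f, K) = √(K² + f²)
c(G) = -G/4 - G*(1 - G)/4 (c(G) = -((1 - G)*G + G)/4 = -(G*(1 - G) + G)/4 = -(G + G*(1 - G))/4 = -G/4 - G*(1 - G)/4)
(c(89) + 17938) + X(V(-9, 0)) = ((¼)*89*(-2 + 89) + 17938) - 41/√(0² + (-9)²) = ((¼)*89*87 + 17938) - 41/√(0 + 81) = (7743/4 + 17938) - 41/(√81) = 79495/4 - 41/9 = 715291/36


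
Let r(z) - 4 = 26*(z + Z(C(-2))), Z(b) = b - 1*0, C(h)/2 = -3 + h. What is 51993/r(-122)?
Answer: -51993/3428 ≈ -15.167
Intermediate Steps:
C(h) = -6 + 2*h (C(h) = 2*(-3 + h) = -6 + 2*h)
Z(b) = b (Z(b) = b + 0 = b)
r(z) = -256 + 26*z (r(z) = 4 + 26*(z + (-6 + 2*(-2))) = 4 + 26*(z + (-6 - 4)) = 4 + 26*(z - 10) = 4 + 26*(-10 + z) = 4 + (-260 + 26*z) = -256 + 26*z)
51993/r(-122) = 51993/(-256 + 26*(-122)) = 51993/(-256 - 3172) = 51993/(-3428) = 51993*(-1/3428) = -51993/3428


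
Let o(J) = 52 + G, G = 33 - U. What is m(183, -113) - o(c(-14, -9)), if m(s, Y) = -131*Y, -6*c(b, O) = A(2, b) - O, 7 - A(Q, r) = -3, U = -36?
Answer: 14682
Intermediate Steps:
A(Q, r) = 10 (A(Q, r) = 7 - 1*(-3) = 7 + 3 = 10)
c(b, O) = -5/3 + O/6 (c(b, O) = -(10 - O)/6 = -5/3 + O/6)
G = 69 (G = 33 - 1*(-36) = 33 + 36 = 69)
o(J) = 121 (o(J) = 52 + 69 = 121)
m(183, -113) - o(c(-14, -9)) = -131*(-113) - 1*121 = 14803 - 121 = 14682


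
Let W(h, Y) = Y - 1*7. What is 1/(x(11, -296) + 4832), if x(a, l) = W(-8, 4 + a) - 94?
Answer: 1/4746 ≈ 0.00021070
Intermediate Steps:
W(h, Y) = -7 + Y (W(h, Y) = Y - 7 = -7 + Y)
x(a, l) = -97 + a (x(a, l) = (-7 + (4 + a)) - 94 = (-3 + a) - 94 = -97 + a)
1/(x(11, -296) + 4832) = 1/((-97 + 11) + 4832) = 1/(-86 + 4832) = 1/4746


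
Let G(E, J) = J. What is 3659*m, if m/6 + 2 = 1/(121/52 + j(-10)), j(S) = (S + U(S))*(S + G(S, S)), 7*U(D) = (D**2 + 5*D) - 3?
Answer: -1079478180/24767 ≈ -43585.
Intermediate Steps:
U(D) = -3/7 + D**2/7 + 5*D/7 (U(D) = ((D**2 + 5*D) - 3)/7 = (-3 + D**2 + 5*D)/7 = -3/7 + D**2/7 + 5*D/7)
j(S) = 2*S*(-3/7 + S**2/7 + 12*S/7) (j(S) = (S + (-3/7 + S**2/7 + 5*S/7))*(S + S) = (-3/7 + S**2/7 + 12*S/7)*(2*S) = 2*S*(-3/7 + S**2/7 + 12*S/7))
m = -295020/24767 (m = -12 + 6/(121/52 + (2/7)*(-10)*(-3 + (-10)**2 + 12*(-10))) = -12 + 6/(121*(1/52) + (2/7)*(-10)*(-3 + 100 - 120)) = -12 + 6/(121/52 + (2/7)*(-10)*(-23)) = -12 + 6/(121/52 + 460/7) = -12 + 6/(24767/364) = -12 + 6*(364/24767) = -12 + 2184/24767 = -295020/24767 ≈ -11.912)
3659*m = 3659*(-295020/24767) = -1079478180/24767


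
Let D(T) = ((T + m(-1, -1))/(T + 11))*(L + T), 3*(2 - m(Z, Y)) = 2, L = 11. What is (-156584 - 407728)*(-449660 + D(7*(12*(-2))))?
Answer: 253842585920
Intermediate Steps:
m(Z, Y) = 4/3 (m(Z, Y) = 2 - 1/3*2 = 2 - 2/3 = 4/3)
D(T) = 4/3 + T (D(T) = ((T + 4/3)/(T + 11))*(11 + T) = ((4/3 + T)/(11 + T))*(11 + T) = 4/3 + T)
(-156584 - 407728)*(-449660 + D(7*(12*(-2)))) = (-156584 - 407728)*(-449660 + (4/3 + 7*(12*(-2)))) = -564312*(-449660 + (4/3 + 7*(-24))) = -564312*(-449660 + (4/3 - 168)) = -564312*(-449660 - 500/3) = -564312*(-1349480/3) = 253842585920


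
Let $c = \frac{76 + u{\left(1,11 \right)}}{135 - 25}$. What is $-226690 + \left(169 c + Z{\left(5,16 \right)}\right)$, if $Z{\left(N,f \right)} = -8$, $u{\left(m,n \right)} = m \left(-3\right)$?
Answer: $- \frac{24924443}{110} \approx -2.2659 \cdot 10^{5}$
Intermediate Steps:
$u{\left(m,n \right)} = - 3 m$
$c = \frac{73}{110}$ ($c = \frac{76 - 3}{135 - 25} = \frac{76 - 3}{110} = 73 \cdot \frac{1}{110} = \frac{73}{110} \approx 0.66364$)
$-226690 + \left(169 c + Z{\left(5,16 \right)}\right) = -226690 + \left(169 \cdot \frac{73}{110} - 8\right) = -226690 + \left(\frac{12337}{110} - 8\right) = -226690 + \frac{11457}{110} = - \frac{24924443}{110}$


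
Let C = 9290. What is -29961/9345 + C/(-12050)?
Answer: -2985634/750715 ≈ -3.9771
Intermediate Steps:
-29961/9345 + C/(-12050) = -29961/9345 + 9290/(-12050) = -29961*1/9345 + 9290*(-1/12050) = -9987/3115 - 929/1205 = -2985634/750715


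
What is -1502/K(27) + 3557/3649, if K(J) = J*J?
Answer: -2887745/2660121 ≈ -1.0856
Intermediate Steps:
K(J) = J²
-1502/K(27) + 3557/3649 = -1502/(27²) + 3557/3649 = -1502/729 + 3557*(1/3649) = -1502*1/729 + 3557/3649 = -1502/729 + 3557/3649 = -2887745/2660121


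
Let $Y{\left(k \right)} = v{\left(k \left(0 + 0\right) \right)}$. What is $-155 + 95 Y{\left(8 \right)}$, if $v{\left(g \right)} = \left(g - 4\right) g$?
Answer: $-155$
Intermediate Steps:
$v{\left(g \right)} = g \left(-4 + g\right)$ ($v{\left(g \right)} = \left(-4 + g\right) g = g \left(-4 + g\right)$)
$Y{\left(k \right)} = 0$ ($Y{\left(k \right)} = k \left(0 + 0\right) \left(-4 + k \left(0 + 0\right)\right) = k 0 \left(-4 + k 0\right) = 0 \left(-4 + 0\right) = 0 \left(-4\right) = 0$)
$-155 + 95 Y{\left(8 \right)} = -155 + 95 \cdot 0 = -155 + 0 = -155$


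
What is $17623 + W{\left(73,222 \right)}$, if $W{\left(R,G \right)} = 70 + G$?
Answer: $17915$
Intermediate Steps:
$17623 + W{\left(73,222 \right)} = 17623 + \left(70 + 222\right) = 17623 + 292 = 17915$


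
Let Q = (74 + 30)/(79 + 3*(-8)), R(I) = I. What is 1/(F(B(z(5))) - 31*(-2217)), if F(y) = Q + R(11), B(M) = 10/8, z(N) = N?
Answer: 55/3780694 ≈ 1.4548e-5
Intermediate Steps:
Q = 104/55 (Q = 104/(79 - 24) = 104/55 ≈ 1.8909)
B(M) = 5/4 (B(M) = 10*(⅛) = 5/4)
F(y) = 709/55 (F(y) = 104/55 + 11 = 709/55)
1/(F(B(z(5))) - 31*(-2217)) = 1/(709/55 - 31*(-2217)) = 1/(709/55 + 68727) = 1/(3780694/55) = 55/3780694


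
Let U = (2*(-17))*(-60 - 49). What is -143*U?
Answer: -529958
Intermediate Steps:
U = 3706 (U = -34*(-109) = 3706)
-143*U = -143*3706 = -529958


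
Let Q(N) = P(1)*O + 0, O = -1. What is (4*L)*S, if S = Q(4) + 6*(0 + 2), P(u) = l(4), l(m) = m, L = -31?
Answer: -992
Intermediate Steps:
P(u) = 4
Q(N) = -4 (Q(N) = 4*(-1) + 0 = -4 + 0 = -4)
S = 8 (S = -4 + 6*(0 + 2) = -4 + 6*2 = -4 + 12 = 8)
(4*L)*S = (4*(-31))*8 = -124*8 = -992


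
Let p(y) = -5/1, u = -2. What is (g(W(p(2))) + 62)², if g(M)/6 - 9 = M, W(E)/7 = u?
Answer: 1024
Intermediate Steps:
p(y) = -5 (p(y) = -5*1 = -5)
W(E) = -14 (W(E) = 7*(-2) = -14)
g(M) = 54 + 6*M
(g(W(p(2))) + 62)² = ((54 + 6*(-14)) + 62)² = ((54 - 84) + 62)² = (-30 + 62)² = 32² = 1024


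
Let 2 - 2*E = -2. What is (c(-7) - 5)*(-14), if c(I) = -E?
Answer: 98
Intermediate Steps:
E = 2 (E = 1 - ½*(-2) = 1 + 1 = 2)
c(I) = -2 (c(I) = -1*2 = -2)
(c(-7) - 5)*(-14) = (-2 - 5)*(-14) = -7*(-14) = 98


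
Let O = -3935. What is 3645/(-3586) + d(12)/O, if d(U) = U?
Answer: -14386107/14110910 ≈ -1.0195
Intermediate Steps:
3645/(-3586) + d(12)/O = 3645/(-3586) + 12/(-3935) = 3645*(-1/3586) + 12*(-1/3935) = -3645/3586 - 12/3935 = -14386107/14110910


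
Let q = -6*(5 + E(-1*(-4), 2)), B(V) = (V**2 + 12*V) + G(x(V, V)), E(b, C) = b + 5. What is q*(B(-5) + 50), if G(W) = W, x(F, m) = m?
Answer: -840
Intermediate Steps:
E(b, C) = 5 + b
B(V) = V**2 + 13*V (B(V) = (V**2 + 12*V) + V = V**2 + 13*V)
q = -84 (q = -6*(5 + (5 - 1*(-4))) = -6*(5 + (5 + 4)) = -6*(5 + 9) = -6*14 = -84)
q*(B(-5) + 50) = -84*(-5*(13 - 5) + 50) = -84*(-5*8 + 50) = -84*(-40 + 50) = -84*10 = -840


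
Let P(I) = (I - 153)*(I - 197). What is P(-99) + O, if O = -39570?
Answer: 35022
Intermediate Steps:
P(I) = (-197 + I)*(-153 + I) (P(I) = (-153 + I)*(-197 + I) = (-197 + I)*(-153 + I))
P(-99) + O = (30141 + (-99)² - 350*(-99)) - 39570 = (30141 + 9801 + 34650) - 39570 = 74592 - 39570 = 35022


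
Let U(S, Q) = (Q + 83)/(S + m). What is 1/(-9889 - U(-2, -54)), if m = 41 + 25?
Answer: -64/632925 ≈ -0.00010112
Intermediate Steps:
m = 66
U(S, Q) = (83 + Q)/(66 + S) (U(S, Q) = (Q + 83)/(S + 66) = (83 + Q)/(66 + S))
1/(-9889 - U(-2, -54)) = 1/(-9889 - (83 - 54)/(66 - 2)) = 1/(-9889 - 29/64) = 1/(-632925/64) = -64/632925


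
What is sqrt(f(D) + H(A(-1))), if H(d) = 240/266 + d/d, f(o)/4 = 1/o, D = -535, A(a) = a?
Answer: sqrt(9593330565)/71155 ≈ 1.3765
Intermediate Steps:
f(o) = 4/o
H(d) = 253/133 (H(d) = 240*(1/266) + 1 = 120/133 + 1 = 253/133)
sqrt(f(D) + H(A(-1))) = sqrt(4/(-535) + 253/133) = sqrt(4*(-1/535) + 253/133) = sqrt(-4/535 + 253/133) = sqrt(134823/71155) = sqrt(9593330565)/71155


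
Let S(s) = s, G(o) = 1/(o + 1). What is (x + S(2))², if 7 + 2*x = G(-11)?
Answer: 961/400 ≈ 2.4025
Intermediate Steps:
G(o) = 1/(1 + o)
x = -71/20 (x = -7/2 + 1/(2*(1 - 11)) = -7/2 + (½)/(-10) = -7/2 + (½)*(-⅒) = -7/2 - 1/20 = -71/20 ≈ -3.5500)
(x + S(2))² = (-71/20 + 2)² = (-31/20)² = 961/400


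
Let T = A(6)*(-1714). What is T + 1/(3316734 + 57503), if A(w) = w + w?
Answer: -69401306615/3374237 ≈ -20568.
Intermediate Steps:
A(w) = 2*w
T = -20568 (T = (2*6)*(-1714) = 12*(-1714) = -20568)
T + 1/(3316734 + 57503) = -20568 + 1/(3316734 + 57503) = -20568 + 1/3374237 = -69401306615/3374237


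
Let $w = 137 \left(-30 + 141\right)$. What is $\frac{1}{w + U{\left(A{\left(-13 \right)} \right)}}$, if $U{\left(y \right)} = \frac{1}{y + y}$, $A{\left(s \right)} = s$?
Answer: $\frac{26}{395381} \approx 6.5759 \cdot 10^{-5}$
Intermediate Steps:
$w = 15207$ ($w = 137 \cdot 111 = 15207$)
$U{\left(y \right)} = \frac{1}{2 y}$
$\frac{1}{w + U{\left(A{\left(-13 \right)} \right)}} = \frac{1}{15207 + \frac{1}{2 \left(-13\right)}} = \frac{1}{15207 + \frac{1}{2} \left(- \frac{1}{13}\right)} = \frac{1}{15207 - \frac{1}{26}} = \frac{1}{\frac{395381}{26}} = \frac{26}{395381}$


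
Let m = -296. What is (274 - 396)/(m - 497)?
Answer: 2/13 ≈ 0.15385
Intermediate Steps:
(274 - 396)/(m - 497) = (274 - 396)/(-296 - 497) = -122/(-793) = -122*(-1/793) = 2/13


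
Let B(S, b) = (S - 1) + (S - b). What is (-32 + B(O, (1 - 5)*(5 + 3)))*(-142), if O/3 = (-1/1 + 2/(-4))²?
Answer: -1775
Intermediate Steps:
O = 27/4 (O = 3*(-1/1 + 2/(-4))² = 3*(-1*1 + 2*(-¼))² = 3*(-1 - ½)² = 3*(-3/2)² = 3*(9/4) = 27/4 ≈ 6.7500)
B(S, b) = -1 - b + 2*S (B(S, b) = (-1 + S) + (S - b) = -1 - b + 2*S)
(-32 + B(O, (1 - 5)*(5 + 3)))*(-142) = (-32 + (-1 - (1 - 5)*(5 + 3) + 2*(27/4)))*(-142) = (-32 + (-1 - (-4)*8 + 27/2))*(-142) = (-32 + (-1 - 1*(-32) + 27/2))*(-142) = (-32 + (-1 + 32 + 27/2))*(-142) = (-32 + 89/2)*(-142) = (25/2)*(-142) = -1775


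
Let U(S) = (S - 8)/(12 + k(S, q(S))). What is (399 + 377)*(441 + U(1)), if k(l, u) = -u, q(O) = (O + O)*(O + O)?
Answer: 341537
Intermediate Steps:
q(O) = 4*O² (q(O) = (2*O)*(2*O) = 4*O²)
U(S) = (-8 + S)/(12 - 4*S²) (U(S) = (S - 8)/(12 - 4*S²) = (-8 + S)/(12 - 4*S²))
(399 + 377)*(441 + U(1)) = (399 + 377)*(441 + (8 - 1*1)/(4*(-3 + 1²))) = 776*(441 + (8 - 1)/(4*(-3 + 1))) = 776*(441 + (¼)*7/(-2)) = 776*(441 + (¼)*(-½)*7) = 776*(441 - 7/8) = 776*(3521/8) = 341537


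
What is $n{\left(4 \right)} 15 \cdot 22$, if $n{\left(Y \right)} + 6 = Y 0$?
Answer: $-1980$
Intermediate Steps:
$n{\left(Y \right)} = -6$ ($n{\left(Y \right)} = -6 + Y 0 = -6 + 0 = -6$)
$n{\left(4 \right)} 15 \cdot 22 = \left(-6\right) 15 \cdot 22 = \left(-90\right) 22 = -1980$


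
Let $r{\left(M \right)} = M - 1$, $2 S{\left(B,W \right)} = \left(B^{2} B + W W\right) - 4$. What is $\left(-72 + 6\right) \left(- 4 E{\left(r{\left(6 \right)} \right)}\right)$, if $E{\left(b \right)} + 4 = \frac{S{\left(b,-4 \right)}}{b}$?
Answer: $\frac{12804}{5} \approx 2560.8$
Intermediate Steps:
$S{\left(B,W \right)} = -2 + \frac{B^{3}}{2} + \frac{W^{2}}{2}$ ($S{\left(B,W \right)} = \frac{\left(B^{2} B + W W\right) - 4}{2} = \frac{\left(B^{3} + W^{2}\right) - 4}{2} = \frac{-4 + B^{3} + W^{2}}{2} = -2 + \frac{B^{3}}{2} + \frac{W^{2}}{2}$)
$r{\left(M \right)} = -1 + M$
$E{\left(b \right)} = -4 + \frac{6 + \frac{b^{3}}{2}}{b}$ ($E{\left(b \right)} = -4 + \frac{-2 + \frac{b^{3}}{2} + \frac{\left(-4\right)^{2}}{2}}{b} = -4 + \frac{-2 + \frac{b^{3}}{2} + \frac{1}{2} \cdot 16}{b} = -4 + \frac{-2 + \frac{b^{3}}{2} + 8}{b} = -4 + \frac{6 + \frac{b^{3}}{2}}{b}$)
$\left(-72 + 6\right) \left(- 4 E{\left(r{\left(6 \right)} \right)}\right) = \left(-72 + 6\right) \left(- 4 \left(-4 + \frac{\left(-1 + 6\right)^{2}}{2} + \frac{6}{-1 + 6}\right)\right) = - 66 \left(- 4 \left(-4 + \frac{5^{2}}{2} + \frac{6}{5}\right)\right) = - 66 \left(- 4 \left(-4 + \frac{1}{2} \cdot 25 + 6 \cdot \frac{1}{5}\right)\right) = - 66 \left(- 4 \left(-4 + \frac{25}{2} + \frac{6}{5}\right)\right) = - 66 \left(\left(-4\right) \frac{97}{10}\right) = \left(-66\right) \left(- \frac{194}{5}\right) = \frac{12804}{5}$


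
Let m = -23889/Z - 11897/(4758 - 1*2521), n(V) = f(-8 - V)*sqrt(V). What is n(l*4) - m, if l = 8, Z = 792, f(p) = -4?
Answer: 20954039/590568 - 16*sqrt(2) ≈ 12.854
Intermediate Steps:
n(V) = -4*sqrt(V)
m = -20954039/590568 (m = -23889/792 - 11897/(4758 - 1*2521) = -23889*1/792 - 11897/(4758 - 2521) = -7963/264 - 11897/2237 = -20954039/590568 ≈ -35.481)
n(l*4) - m = -4*4*sqrt(2) - 1*(-20954039/590568) = -16*sqrt(2) + 20954039/590568 = 20954039/590568 - 16*sqrt(2)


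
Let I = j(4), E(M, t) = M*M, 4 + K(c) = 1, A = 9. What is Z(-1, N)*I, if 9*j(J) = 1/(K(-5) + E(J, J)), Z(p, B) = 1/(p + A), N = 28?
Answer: 1/936 ≈ 0.0010684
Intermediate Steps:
K(c) = -3 (K(c) = -4 + 1 = -3)
E(M, t) = M²
Z(p, B) = 1/(9 + p) (Z(p, B) = 1/(p + 9) = 1/(9 + p))
j(J) = 1/(9*(-3 + J²))
I = 1/117 (I = 1/(9*(-3 + 4²)) = 1/(9*(-3 + 16)) = (⅑)/13 = (⅑)*(1/13) = 1/117 ≈ 0.0085470)
Z(-1, N)*I = (1/117)/(9 - 1) = (1/117)/8 = (⅛)*(1/117) = 1/936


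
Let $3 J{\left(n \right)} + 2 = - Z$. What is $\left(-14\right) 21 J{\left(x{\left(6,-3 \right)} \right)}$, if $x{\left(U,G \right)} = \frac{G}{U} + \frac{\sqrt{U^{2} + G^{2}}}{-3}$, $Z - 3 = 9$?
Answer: $1372$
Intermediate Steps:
$Z = 12$ ($Z = 3 + 9 = 12$)
$x{\left(U,G \right)} = - \frac{\sqrt{G^{2} + U^{2}}}{3} + \frac{G}{U}$ ($x{\left(U,G \right)} = \frac{G}{U} + \sqrt{G^{2} + U^{2}} \left(- \frac{1}{3}\right) = \frac{G}{U} - \frac{\sqrt{G^{2} + U^{2}}}{3} = - \frac{\sqrt{G^{2} + U^{2}}}{3} + \frac{G}{U}$)
$J{\left(n \right)} = - \frac{14}{3}$ ($J{\left(n \right)} = - \frac{2}{3} + \frac{\left(-1\right) 12}{3} = - \frac{2}{3} + \frac{1}{3} \left(-12\right) = - \frac{2}{3} - 4 = - \frac{14}{3}$)
$\left(-14\right) 21 J{\left(x{\left(6,-3 \right)} \right)} = \left(-14\right) 21 \left(- \frac{14}{3}\right) = \left(-294\right) \left(- \frac{14}{3}\right) = 1372$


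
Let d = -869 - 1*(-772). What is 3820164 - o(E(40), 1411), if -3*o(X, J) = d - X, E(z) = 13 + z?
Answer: 3820114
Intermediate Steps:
d = -97 (d = -869 + 772 = -97)
o(X, J) = 97/3 + X/3 (o(X, J) = -(-97 - X)/3 = 97/3 + X/3)
3820164 - o(E(40), 1411) = 3820164 - (97/3 + (13 + 40)/3) = 3820164 - (97/3 + (⅓)*53) = 3820164 - (97/3 + 53/3) = 3820164 - 1*50 = 3820164 - 50 = 3820114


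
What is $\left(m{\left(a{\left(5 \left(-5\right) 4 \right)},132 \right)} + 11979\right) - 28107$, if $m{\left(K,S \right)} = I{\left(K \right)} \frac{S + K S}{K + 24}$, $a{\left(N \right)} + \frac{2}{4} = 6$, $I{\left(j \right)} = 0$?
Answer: $-16128$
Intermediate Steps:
$a{\left(N \right)} = \frac{11}{2}$ ($a{\left(N \right)} = - \frac{1}{2} + 6 = \frac{11}{2}$)
$m{\left(K,S \right)} = 0$ ($m{\left(K,S \right)} = 0 \frac{S + K S}{K + 24} = 0 \frac{S + K S}{24 + K} = 0$)
$\left(m{\left(a{\left(5 \left(-5\right) 4 \right)},132 \right)} + 11979\right) - 28107 = \left(0 + 11979\right) - 28107 = 11979 - 28107 = -16128$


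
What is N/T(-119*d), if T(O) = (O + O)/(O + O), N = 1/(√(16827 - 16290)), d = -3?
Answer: √537/537 ≈ 0.043153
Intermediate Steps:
N = √537/537 (N = 1/(√537) = √537/537 ≈ 0.043153)
T(O) = 1 (T(O) = (2*O)/((2*O)) = (2*O)*(1/(2*O)) = 1)
N/T(-119*d) = (√537/537)/1 = (√537/537)*1 = √537/537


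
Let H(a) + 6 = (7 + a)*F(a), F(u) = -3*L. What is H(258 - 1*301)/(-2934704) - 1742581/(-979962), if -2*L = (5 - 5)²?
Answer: 1278491327699/718974600312 ≈ 1.7782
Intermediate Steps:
L = 0 (L = -(5 - 5)²/2 = -½*0² = -½*0 = 0)
F(u) = 0 (F(u) = -3*0 = 0)
H(a) = -6 (H(a) = -6 + (7 + a)*0 = -6 + 0 = -6)
H(258 - 1*301)/(-2934704) - 1742581/(-979962) = -6/(-2934704) - 1742581/(-979962) = -6*(-1/2934704) - 1742581*(-1/979962) = 3/1467352 + 1742581/979962 = 1278491327699/718974600312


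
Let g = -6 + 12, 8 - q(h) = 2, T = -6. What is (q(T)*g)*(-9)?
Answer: -324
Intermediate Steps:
q(h) = 6 (q(h) = 8 - 1*2 = 8 - 2 = 6)
g = 6
(q(T)*g)*(-9) = (6*6)*(-9) = 36*(-9) = -324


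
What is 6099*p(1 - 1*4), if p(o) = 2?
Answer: 12198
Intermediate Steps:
6099*p(1 - 1*4) = 6099*2 = 12198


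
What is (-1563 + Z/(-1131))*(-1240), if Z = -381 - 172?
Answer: 2191328000/1131 ≈ 1.9375e+6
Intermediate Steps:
Z = -553
(-1563 + Z/(-1131))*(-1240) = (-1563 - 553/(-1131))*(-1240) = (-1563 - 553*(-1/1131))*(-1240) = (-1563 + 553/1131)*(-1240) = -1767200/1131*(-1240) = 2191328000/1131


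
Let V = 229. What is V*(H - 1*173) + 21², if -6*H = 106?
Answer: -129665/3 ≈ -43222.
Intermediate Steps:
H = -53/3 (H = -⅙*106 = -53/3 ≈ -17.667)
V*(H - 1*173) + 21² = 229*(-53/3 - 1*173) + 21² = 229*(-53/3 - 173) + 441 = 229*(-572/3) + 441 = -130988/3 + 441 = -129665/3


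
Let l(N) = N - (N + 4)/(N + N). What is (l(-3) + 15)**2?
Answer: 5329/36 ≈ 148.03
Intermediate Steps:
l(N) = N - (4 + N)/(2*N)
(l(-3) + 15)**2 = ((-1/2 - 3 - 2/(-3)) + 15)**2 = ((-1/2 - 3 - 2*(-1/3)) + 15)**2 = ((-1/2 - 3 + 2/3) + 15)**2 = (-17/6 + 15)**2 = (73/6)**2 = 5329/36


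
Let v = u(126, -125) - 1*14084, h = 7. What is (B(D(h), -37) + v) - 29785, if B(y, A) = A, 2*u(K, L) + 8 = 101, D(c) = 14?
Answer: -87719/2 ≈ -43860.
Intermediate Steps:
u(K, L) = 93/2 (u(K, L) = -4 + (1/2)*101 = -4 + 101/2 = 93/2)
v = -28075/2 (v = 93/2 - 1*14084 = 93/2 - 14084 = -28075/2 ≈ -14038.)
(B(D(h), -37) + v) - 29785 = (-37 - 28075/2) - 29785 = -28149/2 - 29785 = -87719/2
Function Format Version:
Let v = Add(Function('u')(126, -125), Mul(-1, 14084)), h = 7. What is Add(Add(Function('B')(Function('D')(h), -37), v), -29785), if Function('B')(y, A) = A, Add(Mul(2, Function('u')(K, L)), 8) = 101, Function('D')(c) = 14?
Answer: Rational(-87719, 2) ≈ -43860.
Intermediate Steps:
Function('u')(K, L) = Rational(93, 2) (Function('u')(K, L) = Add(-4, Mul(Rational(1, 2), 101)) = Add(-4, Rational(101, 2)) = Rational(93, 2))
v = Rational(-28075, 2) (v = Add(Rational(93, 2), Mul(-1, 14084)) = Add(Rational(93, 2), -14084) = Rational(-28075, 2) ≈ -14038.)
Add(Add(Function('B')(Function('D')(h), -37), v), -29785) = Add(Add(-37, Rational(-28075, 2)), -29785) = Add(Rational(-28149, 2), -29785) = Rational(-87719, 2)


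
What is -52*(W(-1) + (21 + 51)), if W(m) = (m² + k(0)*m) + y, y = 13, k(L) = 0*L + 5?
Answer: -4212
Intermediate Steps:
k(L) = 5 (k(L) = 0 + 5 = 5)
W(m) = 13 + m² + 5*m (W(m) = (m² + 5*m) + 13 = 13 + m² + 5*m)
-52*(W(-1) + (21 + 51)) = -52*((13 + (-1)² + 5*(-1)) + (21 + 51)) = -52*((13 + 1 - 5) + 72) = -52*(9 + 72) = -52*81 = -4212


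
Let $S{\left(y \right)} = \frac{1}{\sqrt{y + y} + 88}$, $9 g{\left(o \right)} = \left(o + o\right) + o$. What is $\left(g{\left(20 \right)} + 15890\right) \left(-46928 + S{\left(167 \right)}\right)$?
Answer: $- \frac{87281834392}{117} - \frac{251 \sqrt{334}}{117} \approx -7.46 \cdot 10^{8}$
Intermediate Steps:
$g{\left(o \right)} = \frac{o}{3}$ ($g{\left(o \right)} = \frac{\left(o + o\right) + o}{9} = \frac{2 o + o}{9} = \frac{3 o}{9} = \frac{o}{3}$)
$S{\left(y \right)} = \frac{1}{88 + \sqrt{2} \sqrt{y}}$ ($S{\left(y \right)} = \frac{1}{\sqrt{2 y} + 88} = \frac{1}{\sqrt{2} \sqrt{y} + 88} = \frac{1}{88 + \sqrt{2} \sqrt{y}}$)
$\left(g{\left(20 \right)} + 15890\right) \left(-46928 + S{\left(167 \right)}\right) = \left(\frac{1}{3} \cdot 20 + 15890\right) \left(-46928 + \frac{1}{88 + \sqrt{2} \sqrt{167}}\right) = \left(\frac{20}{3} + 15890\right) \left(-46928 + \frac{1}{88 + \sqrt{334}}\right) = \frac{47690 \left(-46928 + \frac{1}{88 + \sqrt{334}}\right)}{3} = - \frac{2237996320}{3} + \frac{47690}{3 \left(88 + \sqrt{334}\right)}$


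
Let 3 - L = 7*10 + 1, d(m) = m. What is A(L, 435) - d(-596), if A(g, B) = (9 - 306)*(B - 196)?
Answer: -70387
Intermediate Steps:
L = -68 (L = 3 - (7*10 + 1) = 3 - (70 + 1) = 3 - 1*71 = 3 - 71 = -68)
A(g, B) = 58212 - 297*B (A(g, B) = -297*(-196 + B) = 58212 - 297*B)
A(L, 435) - d(-596) = (58212 - 297*435) - 1*(-596) = (58212 - 129195) + 596 = -70983 + 596 = -70387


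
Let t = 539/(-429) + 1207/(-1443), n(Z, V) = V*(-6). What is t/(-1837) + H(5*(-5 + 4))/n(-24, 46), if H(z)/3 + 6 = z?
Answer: 29436541/243872772 ≈ 0.12070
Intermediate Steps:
n(Z, V) = -6*V
H(z) = -18 + 3*z
t = -3020/1443 (t = 539*(-1/429) + 1207*(-1/1443) = -49/39 - 1207/1443 = -3020/1443 ≈ -2.0929)
t/(-1837) + H(5*(-5 + 4))/n(-24, 46) = -3020/1443/(-1837) + (-18 + 3*(5*(-5 + 4)))/((-6*46)) = -3020/1443*(-1/1837) + (-18 + 3*(5*(-1)))/(-276) = 3020/2650791 + (-18 + 3*(-5))*(-1/276) = 3020/2650791 + (-18 - 15)*(-1/276) = 3020/2650791 - 33*(-1/276) = 3020/2650791 + 11/92 = 29436541/243872772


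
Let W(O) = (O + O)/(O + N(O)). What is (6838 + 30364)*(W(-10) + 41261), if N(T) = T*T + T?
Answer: 3069964843/2 ≈ 1.5350e+9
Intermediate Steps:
N(T) = T + T**2 (N(T) = T**2 + T = T + T**2)
W(O) = 2*O/(O + O*(1 + O)) (W(O) = (O + O)/(O + O*(1 + O)) = (2*O)/(O + O*(1 + O)) = 2*O/(O + O*(1 + O)))
(6838 + 30364)*(W(-10) + 41261) = (6838 + 30364)*(2/(2 - 10) + 41261) = 37202*(2/(-8) + 41261) = 37202*(2*(-1/8) + 41261) = 37202*(-1/4 + 41261) = 37202*(165043/4) = 3069964843/2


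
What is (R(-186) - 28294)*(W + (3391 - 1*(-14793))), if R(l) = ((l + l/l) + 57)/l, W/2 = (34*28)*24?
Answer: -168086038640/93 ≈ -1.8074e+9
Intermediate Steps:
W = 45696 (W = 2*((34*28)*24) = 2*(952*24) = 2*22848 = 45696)
R(l) = (58 + l)/l (R(l) = ((l + 1) + 57)/l = ((1 + l) + 57)/l = (58 + l)/l)
(R(-186) - 28294)*(W + (3391 - 1*(-14793))) = ((58 - 186)/(-186) - 28294)*(45696 + (3391 - 1*(-14793))) = (-1/186*(-128) - 28294)*(45696 + (3391 + 14793)) = (64/93 - 28294)*(45696 + 18184) = -2631278/93*63880 = -168086038640/93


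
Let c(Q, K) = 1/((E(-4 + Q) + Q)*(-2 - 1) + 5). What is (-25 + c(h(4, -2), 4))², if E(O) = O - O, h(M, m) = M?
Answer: 30976/49 ≈ 632.16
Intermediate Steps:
E(O) = 0
c(Q, K) = 1/(5 - 3*Q) (c(Q, K) = 1/((0 + Q)*(-2 - 1) + 5) = 1/(Q*(-3) + 5) = 1/(-3*Q + 5) = 1/(5 - 3*Q))
(-25 + c(h(4, -2), 4))² = (-25 - 1/(-5 + 3*4))² = (-25 - 1/(-5 + 12))² = (-25 - 1/7)² = (-25 - 1*⅐)² = (-25 - ⅐)² = (-176/7)² = 30976/49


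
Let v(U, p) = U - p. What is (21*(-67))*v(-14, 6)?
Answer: 28140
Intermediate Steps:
(21*(-67))*v(-14, 6) = (21*(-67))*(-14 - 1*6) = -1407*(-14 - 6) = -1407*(-20) = 28140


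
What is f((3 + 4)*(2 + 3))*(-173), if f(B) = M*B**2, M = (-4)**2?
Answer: -3390800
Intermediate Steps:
M = 16
f(B) = 16*B**2
f((3 + 4)*(2 + 3))*(-173) = (16*((3 + 4)*(2 + 3))**2)*(-173) = (16*(7*5)**2)*(-173) = (16*35**2)*(-173) = (16*1225)*(-173) = 19600*(-173) = -3390800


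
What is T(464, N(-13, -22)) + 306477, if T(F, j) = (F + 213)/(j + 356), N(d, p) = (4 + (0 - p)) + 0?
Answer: 117074891/382 ≈ 3.0648e+5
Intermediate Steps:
N(d, p) = 4 - p (N(d, p) = (4 - p) + 0 = 4 - p)
T(F, j) = (213 + F)/(356 + j)
T(464, N(-13, -22)) + 306477 = (213 + 464)/(356 + (4 - 1*(-22))) + 306477 = 677/(356 + (4 + 22)) + 306477 = 677/(356 + 26) + 306477 = 677/382 + 306477 = 117074891/382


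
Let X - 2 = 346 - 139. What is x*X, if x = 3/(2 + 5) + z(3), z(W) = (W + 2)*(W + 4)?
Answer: 51832/7 ≈ 7404.6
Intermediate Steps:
z(W) = (2 + W)*(4 + W)
X = 209 (X = 2 + (346 - 139) = 2 + 207 = 209)
x = 248/7 (x = 3/(2 + 5) + (8 + 3² + 6*3) = 3/7 + (8 + 9 + 18) = 3*(⅐) + 35 = 3/7 + 35 = 248/7 ≈ 35.429)
x*X = (248/7)*209 = 51832/7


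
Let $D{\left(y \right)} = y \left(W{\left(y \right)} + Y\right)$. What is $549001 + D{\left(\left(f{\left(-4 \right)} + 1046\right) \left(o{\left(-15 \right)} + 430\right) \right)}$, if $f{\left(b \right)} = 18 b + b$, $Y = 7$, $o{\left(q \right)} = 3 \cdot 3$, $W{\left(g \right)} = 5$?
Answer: $5658961$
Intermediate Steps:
$o{\left(q \right)} = 9$
$f{\left(b \right)} = 19 b$
$D{\left(y \right)} = 12 y$ ($D{\left(y \right)} = y \left(5 + 7\right) = y 12 = 12 y$)
$549001 + D{\left(\left(f{\left(-4 \right)} + 1046\right) \left(o{\left(-15 \right)} + 430\right) \right)} = 549001 + 12 \left(19 \left(-4\right) + 1046\right) \left(9 + 430\right) = 549001 + 12 \left(-76 + 1046\right) 439 = 549001 + 12 \cdot 970 \cdot 439 = 549001 + 12 \cdot 425830 = 549001 + 5109960 = 5658961$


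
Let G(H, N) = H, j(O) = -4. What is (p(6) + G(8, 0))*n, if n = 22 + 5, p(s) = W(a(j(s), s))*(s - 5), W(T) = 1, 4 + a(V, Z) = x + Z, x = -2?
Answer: 243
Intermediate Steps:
a(V, Z) = -6 + Z (a(V, Z) = -4 + (-2 + Z) = -6 + Z)
p(s) = -5 + s (p(s) = 1*(s - 5) = 1*(-5 + s) = -5 + s)
n = 27
(p(6) + G(8, 0))*n = ((-5 + 6) + 8)*27 = (1 + 8)*27 = 9*27 = 243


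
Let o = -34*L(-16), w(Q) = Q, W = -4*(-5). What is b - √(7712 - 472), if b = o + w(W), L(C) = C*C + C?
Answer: -8140 - 2*√1810 ≈ -8225.1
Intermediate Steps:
W = 20
L(C) = C + C² (L(C) = C² + C = C + C²)
o = -8160 (o = -(-544)*(1 - 16) = -(-544)*(-15) = -34*240 = -8160)
b = -8140 (b = -8160 + 20 = -8140)
b - √(7712 - 472) = -8140 - √(7712 - 472) = -8140 - √7240 = -8140 - 2*√1810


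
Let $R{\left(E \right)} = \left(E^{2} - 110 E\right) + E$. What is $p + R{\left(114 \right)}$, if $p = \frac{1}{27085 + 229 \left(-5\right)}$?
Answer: $\frac{14785801}{25940} \approx 570.0$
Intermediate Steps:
$R{\left(E \right)} = E^{2} - 109 E$
$p = \frac{1}{25940}$ ($p = \frac{1}{27085 - 1145} = \frac{1}{25940} \approx 3.8551 \cdot 10^{-5}$)
$p + R{\left(114 \right)} = \frac{1}{25940} + 114 \left(-109 + 114\right) = \frac{1}{25940} + 114 \cdot 5 = \frac{1}{25940} + 570 = \frac{14785801}{25940}$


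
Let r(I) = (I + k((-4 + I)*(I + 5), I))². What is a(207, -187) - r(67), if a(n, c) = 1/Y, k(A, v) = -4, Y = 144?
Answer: -571535/144 ≈ -3969.0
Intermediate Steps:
r(I) = (-4 + I)² (r(I) = (I - 4)² = (-4 + I)²)
a(n, c) = 1/144
a(207, -187) - r(67) = 1/144 - (-4 + 67)² = 1/144 - 1*63² = 1/144 - 1*3969 = 1/144 - 3969 = -571535/144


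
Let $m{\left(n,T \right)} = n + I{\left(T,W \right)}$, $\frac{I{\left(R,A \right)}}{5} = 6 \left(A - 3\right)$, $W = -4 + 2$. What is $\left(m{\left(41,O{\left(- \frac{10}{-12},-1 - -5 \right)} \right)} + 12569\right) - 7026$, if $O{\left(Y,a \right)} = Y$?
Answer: $5434$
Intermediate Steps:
$W = -2$
$I{\left(R,A \right)} = -90 + 30 A$ ($I{\left(R,A \right)} = 5 \cdot 6 \left(A - 3\right) = 5 \cdot 6 \left(-3 + A\right) = 5 \left(-18 + 6 A\right) = -90 + 30 A$)
$m{\left(n,T \right)} = -150 + n$ ($m{\left(n,T \right)} = n + \left(-90 + 30 \left(-2\right)\right) = n - 150 = -150 + n$)
$\left(m{\left(41,O{\left(- \frac{10}{-12},-1 - -5 \right)} \right)} + 12569\right) - 7026 = \left(\left(-150 + 41\right) + 12569\right) - 7026 = \left(-109 + 12569\right) - 7026 = 12460 - 7026 = 5434$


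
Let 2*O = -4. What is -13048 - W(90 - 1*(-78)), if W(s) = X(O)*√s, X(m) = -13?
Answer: -13048 + 26*√42 ≈ -12880.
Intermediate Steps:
O = -2 (O = (½)*(-4) = -2)
W(s) = -13*√s
-13048 - W(90 - 1*(-78)) = -13048 - (-13)*√(90 - 1*(-78)) = -13048 - (-13)*√(90 + 78) = -13048 - (-13)*√168 = -13048 - (-13)*2*√42 = -13048 - (-26)*√42 = -13048 + 26*√42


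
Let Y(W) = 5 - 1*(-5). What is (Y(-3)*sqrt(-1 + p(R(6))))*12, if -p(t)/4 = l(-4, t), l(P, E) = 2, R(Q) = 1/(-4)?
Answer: 360*I ≈ 360.0*I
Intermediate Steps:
R(Q) = -1/4
p(t) = -8 (p(t) = -4*2 = -8)
Y(W) = 10 (Y(W) = 5 + 5 = 10)
(Y(-3)*sqrt(-1 + p(R(6))))*12 = (10*sqrt(-1 - 8))*12 = (10*sqrt(-9))*12 = (10*(3*I))*12 = (30*I)*12 = 360*I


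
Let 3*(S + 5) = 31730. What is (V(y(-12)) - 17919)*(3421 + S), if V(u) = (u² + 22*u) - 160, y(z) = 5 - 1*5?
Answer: -758920262/3 ≈ -2.5297e+8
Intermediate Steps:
S = 31715/3 (S = -5 + (⅓)*31730 = -5 + 31730/3 = 31715/3 ≈ 10572.)
y(z) = 0 (y(z) = 5 - 5 = 0)
V(u) = -160 + u² + 22*u
(V(y(-12)) - 17919)*(3421 + S) = ((-160 + 0² + 22*0) - 17919)*(3421 + 31715/3) = ((-160 + 0 + 0) - 17919)*(41978/3) = (-160 - 17919)*(41978/3) = -18079*41978/3 = -758920262/3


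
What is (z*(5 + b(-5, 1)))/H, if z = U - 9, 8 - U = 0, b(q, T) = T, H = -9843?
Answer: 2/3281 ≈ 0.00060957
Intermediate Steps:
U = 8 (U = 8 - 1*0 = 8 + 0 = 8)
z = -1 (z = 8 - 9 = -1)
(z*(5 + b(-5, 1)))/H = -(5 + 1)/(-9843) = -1*6*(-1/9843) = -6*(-1/9843) = 2/3281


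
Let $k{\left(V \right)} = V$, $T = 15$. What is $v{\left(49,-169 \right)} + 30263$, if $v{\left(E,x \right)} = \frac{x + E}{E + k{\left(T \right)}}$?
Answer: $\frac{242089}{8} \approx 30261.0$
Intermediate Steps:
$v{\left(E,x \right)} = \frac{E + x}{15 + E}$ ($v{\left(E,x \right)} = \frac{x + E}{E + 15} = \frac{E + x}{15 + E}$)
$v{\left(49,-169 \right)} + 30263 = \frac{49 - 169}{15 + 49} + 30263 = \frac{1}{64} \left(-120\right) + 30263 = - \frac{15}{8} + 30263 = \frac{242089}{8}$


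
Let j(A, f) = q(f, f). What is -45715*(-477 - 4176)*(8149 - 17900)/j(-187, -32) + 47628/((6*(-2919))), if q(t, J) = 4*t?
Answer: 288307362603771/17792 ≈ 1.6204e+10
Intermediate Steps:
j(A, f) = 4*f
-45715*(-477 - 4176)*(8149 - 17900)/j(-187, -32) + 47628/((6*(-2919))) = -45715*(-(-477 - 4176)*(8149 - 17900)/128) + 47628/((6*(-2919))) = -45715/((-128/((-4653*(-9751))))) + 47628/(-17514) = -45715/((-128/45371403)) + 47628*(-1/17514) = -45715/((-128*1/45371403)) - 378/139 = -45715/(-128/45371403) - 378/139 = -45715*(-45371403/128) - 378/139 = 2074153688145/128 - 378/139 = 288307362603771/17792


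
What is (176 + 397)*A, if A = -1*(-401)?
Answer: 229773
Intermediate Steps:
A = 401
(176 + 397)*A = (176 + 397)*401 = 573*401 = 229773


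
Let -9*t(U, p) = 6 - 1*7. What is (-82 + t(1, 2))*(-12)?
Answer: 2948/3 ≈ 982.67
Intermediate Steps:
t(U, p) = ⅑ (t(U, p) = -(6 - 1*7)/9 = -(6 - 7)/9 = -⅑*(-1) = ⅑)
(-82 + t(1, 2))*(-12) = (-82 + ⅑)*(-12) = -737/9*(-12) = 2948/3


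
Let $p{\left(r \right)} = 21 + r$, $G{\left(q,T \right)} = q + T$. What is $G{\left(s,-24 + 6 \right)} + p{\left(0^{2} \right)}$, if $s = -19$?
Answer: $-16$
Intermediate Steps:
$G{\left(q,T \right)} = T + q$
$G{\left(s,-24 + 6 \right)} + p{\left(0^{2} \right)} = \left(\left(-24 + 6\right) - 19\right) + \left(21 + 0^{2}\right) = \left(-18 - 19\right) + \left(21 + 0\right) = -37 + 21 = -16$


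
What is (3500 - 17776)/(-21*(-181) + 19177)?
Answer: -7138/11489 ≈ -0.62129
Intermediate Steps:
(3500 - 17776)/(-21*(-181) + 19177) = -14276/(3801 + 19177) = -14276/22978 = -14276*1/22978 = -7138/11489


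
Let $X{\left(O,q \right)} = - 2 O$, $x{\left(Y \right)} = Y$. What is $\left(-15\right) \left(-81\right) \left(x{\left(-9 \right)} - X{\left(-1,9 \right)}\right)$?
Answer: $-13365$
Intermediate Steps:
$\left(-15\right) \left(-81\right) \left(x{\left(-9 \right)} - X{\left(-1,9 \right)}\right) = \left(-15\right) \left(-81\right) \left(-9 - \left(-2\right) \left(-1\right)\right) = 1215 \left(-9 - 2\right) = 1215 \left(-11\right) = -13365$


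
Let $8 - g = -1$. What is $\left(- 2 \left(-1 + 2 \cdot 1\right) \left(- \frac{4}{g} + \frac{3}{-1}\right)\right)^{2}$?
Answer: $\frac{3844}{81} \approx 47.457$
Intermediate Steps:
$g = 9$ ($g = 8 - -1 = 8 + 1 = 9$)
$\left(- 2 \left(-1 + 2 \cdot 1\right) \left(- \frac{4}{g} + \frac{3}{-1}\right)\right)^{2} = \left(- 2 \left(-1 + 2 \cdot 1\right) \left(- \frac{4}{9} + \frac{3}{-1}\right)\right)^{2} = \left(- 2 \left(-1 + 2\right) \left(\left(-4\right) \frac{1}{9} + 3 \left(-1\right)\right)\right)^{2} = \left(\left(-2\right) 1 \left(- \frac{4}{9} - 3\right)\right)^{2} = \left(\left(-2\right) \left(- \frac{31}{9}\right)\right)^{2} = \left(\frac{62}{9}\right)^{2} = \frac{3844}{81}$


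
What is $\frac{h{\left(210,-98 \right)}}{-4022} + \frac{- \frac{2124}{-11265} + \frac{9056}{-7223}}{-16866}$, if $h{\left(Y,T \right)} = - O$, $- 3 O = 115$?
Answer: $- \frac{8709610724369}{919923520068990} \approx -0.0094678$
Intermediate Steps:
$O = - \frac{115}{3}$ ($O = \left(- \frac{1}{3}\right) 115 = - \frac{115}{3} \approx -38.333$)
$h{\left(Y,T \right)} = \frac{115}{3}$ ($h{\left(Y,T \right)} = \left(-1\right) \left(- \frac{115}{3}\right) = \frac{115}{3}$)
$\frac{h{\left(210,-98 \right)}}{-4022} + \frac{- \frac{2124}{-11265} + \frac{9056}{-7223}}{-16866} = \frac{115}{3 \left(-4022\right)} + \frac{- \frac{2124}{-11265} + \frac{9056}{-7223}}{-16866} = \frac{115}{3} \left(- \frac{1}{4022}\right) + \left(\left(-2124\right) \left(- \frac{1}{11265}\right) + 9056 \left(- \frac{1}{7223}\right)\right) \left(- \frac{1}{16866}\right) = - \frac{115}{12066} + \left(\frac{708}{3755} - \frac{9056}{7223}\right) \left(- \frac{1}{16866}\right) = - \frac{115}{12066} - - \frac{14445698}{228722904045} = - \frac{115}{12066} + \frac{14445698}{228722904045} = - \frac{8709610724369}{919923520068990}$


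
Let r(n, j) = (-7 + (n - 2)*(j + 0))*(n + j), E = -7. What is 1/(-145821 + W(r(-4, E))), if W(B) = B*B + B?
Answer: 1/2019 ≈ 0.00049530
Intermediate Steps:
r(n, j) = (-7 + j*(-2 + n))*(j + n) (r(n, j) = (-7 + (-2 + n)*j)*(j + n) = (-7 + j*(-2 + n))*(j + n))
W(B) = B + B² (W(B) = B² + B = B + B²)
1/(-145821 + W(r(-4, E))) = 1/(-145821 + (-7*(-7) - 7*(-4) - 2*(-7)² - 7*(-4)² - 4*(-7)² - 2*(-7)*(-4))*(1 + (-7*(-7) - 7*(-4) - 2*(-7)² - 7*(-4)² - 4*(-7)² - 2*(-7)*(-4)))) = 1/(-145821 + (49 + 28 - 2*49 - 7*16 - 4*49 - 56)*(1 + (49 + 28 - 2*49 - 7*16 - 4*49 - 56))) = 1/(-145821 + (49 + 28 - 98 - 112 - 196 - 56)*(1 + (49 + 28 - 98 - 112 - 196 - 56))) = 1/(-145821 - 385*(1 - 385)) = 1/(-145821 - 385*(-384)) = 1/(-145821 + 147840) = 1/2019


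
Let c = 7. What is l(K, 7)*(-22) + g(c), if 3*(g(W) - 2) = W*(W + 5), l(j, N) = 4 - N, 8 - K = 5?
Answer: 96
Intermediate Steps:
K = 3 (K = 8 - 1*5 = 8 - 5 = 3)
g(W) = 2 + W*(5 + W)/3 (g(W) = 2 + (W*(W + 5))/3 = 2 + (W*(5 + W))/3 = 2 + W*(5 + W)/3)
l(K, 7)*(-22) + g(c) = (4 - 1*7)*(-22) + (2 + (⅓)*7² + (5/3)*7) = (4 - 7)*(-22) + (2 + (⅓)*49 + 35/3) = -3*(-22) + (2 + 49/3 + 35/3) = 66 + 30 = 96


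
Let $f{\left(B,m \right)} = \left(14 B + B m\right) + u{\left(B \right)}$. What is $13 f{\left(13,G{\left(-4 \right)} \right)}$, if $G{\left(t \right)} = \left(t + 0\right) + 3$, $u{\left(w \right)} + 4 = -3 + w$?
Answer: $2275$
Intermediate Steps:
$u{\left(w \right)} = -7 + w$ ($u{\left(w \right)} = -4 + \left(-3 + w\right) = -7 + w$)
$G{\left(t \right)} = 3 + t$ ($G{\left(t \right)} = t + 3 = 3 + t$)
$f{\left(B,m \right)} = -7 + 15 B + B m$ ($f{\left(B,m \right)} = \left(14 B + B m\right) + \left(-7 + B\right) = -7 + 15 B + B m$)
$13 f{\left(13,G{\left(-4 \right)} \right)} = 13 \left(-7 + 15 \cdot 13 + 13 \left(3 - 4\right)\right) = 13 \left(-7 + 195 + 13 \left(-1\right)\right) = 13 \left(-7 + 195 - 13\right) = 13 \cdot 175 = 2275$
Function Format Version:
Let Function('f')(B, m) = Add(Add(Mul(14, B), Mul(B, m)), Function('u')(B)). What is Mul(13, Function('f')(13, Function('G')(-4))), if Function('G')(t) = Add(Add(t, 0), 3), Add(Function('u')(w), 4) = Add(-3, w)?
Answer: 2275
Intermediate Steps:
Function('u')(w) = Add(-7, w) (Function('u')(w) = Add(-4, Add(-3, w)) = Add(-7, w))
Function('G')(t) = Add(3, t) (Function('G')(t) = Add(t, 3) = Add(3, t))
Function('f')(B, m) = Add(-7, Mul(15, B), Mul(B, m)) (Function('f')(B, m) = Add(Add(Mul(14, B), Mul(B, m)), Add(-7, B)) = Add(-7, Mul(15, B), Mul(B, m)))
Mul(13, Function('f')(13, Function('G')(-4))) = Mul(13, Add(-7, Mul(15, 13), Mul(13, Add(3, -4)))) = Mul(13, Add(-7, 195, Mul(13, -1))) = Mul(13, Add(-7, 195, -13)) = Mul(13, 175) = 2275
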